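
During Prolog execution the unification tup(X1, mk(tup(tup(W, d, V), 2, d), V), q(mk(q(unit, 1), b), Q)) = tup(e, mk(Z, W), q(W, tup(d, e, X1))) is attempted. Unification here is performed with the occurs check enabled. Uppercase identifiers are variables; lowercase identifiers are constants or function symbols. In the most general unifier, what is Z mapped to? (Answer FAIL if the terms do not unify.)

tup(tup(mk(q(unit, 1), b), d, mk(q(unit, 1), b)), 2, d)

Decompose tup/3: X1 = e,  mk(tup(tup(W, d, V), 2, d), V) = mk(Z, W),  q(mk(q(unit, 1), b), Q) = q(W, tup(d, e, X1)).
Bind X1 := e; substituting into the one remaining equation that mentions X1 gives: q(mk(q(unit, 1), b), Q) = q(W, tup(d, e, e)).
Decompose mk/2: tup(tup(W, d, V), 2, d) = Z,  V = W.
Bind Z := tup(tup(W, d, V), 2, d); no other remaining equation mentions Z.
Bind V := W; no other remaining equation mentions V. Substituting into the earlier binding gives Z := tup(tup(W, d, W), 2, d).
Decompose q/2: mk(q(unit, 1), b) = W,  Q = tup(d, e, e).
Bind W := mk(q(unit, 1), b); no other remaining equation mentions W. Substituting into the earlier bindings gives Z := tup(tup(mk(q(unit, 1), b), d, mk(q(unit, 1), b)), 2, d), V := mk(q(unit, 1), b).
Bind Q := tup(d, e, e).
MGU = { X1 -> e, Z -> tup(tup(mk(q(unit, 1), b), d, mk(q(unit, 1), b)), 2, d), V -> mk(q(unit, 1), b), W -> mk(q(unit, 1), b), Q -> tup(d, e, e) }, so Z -> tup(tup(mk(q(unit, 1), b), d, mk(q(unit, 1), b)), 2, d).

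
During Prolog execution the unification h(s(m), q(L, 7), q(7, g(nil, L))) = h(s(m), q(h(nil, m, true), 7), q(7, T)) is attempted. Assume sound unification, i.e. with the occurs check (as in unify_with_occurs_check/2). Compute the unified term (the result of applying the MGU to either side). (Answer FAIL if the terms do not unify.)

Decompose h/3: s(m) = s(m),  q(L, 7) = q(h(nil, m, true), 7),  q(7, g(nil, L)) = q(7, T).
Delete trivial equation s(m) = s(m).
Decompose q/2: L = h(nil, m, true),  7 = 7.
Bind L := h(nil, m, true); substituting into the one remaining equation that mentions L gives: q(7, g(nil, h(nil, m, true))) = q(7, T).
Delete trivial equation 7 = 7.
Decompose q/2: 7 = 7,  g(nil, h(nil, m, true)) = T.
Delete trivial equation 7 = 7.
Bind T := g(nil, h(nil, m, true)).
Applying the MGU to either side gives h(s(m), q(h(nil, m, true), 7), q(7, g(nil, h(nil, m, true)))).

h(s(m), q(h(nil, m, true), 7), q(7, g(nil, h(nil, m, true))))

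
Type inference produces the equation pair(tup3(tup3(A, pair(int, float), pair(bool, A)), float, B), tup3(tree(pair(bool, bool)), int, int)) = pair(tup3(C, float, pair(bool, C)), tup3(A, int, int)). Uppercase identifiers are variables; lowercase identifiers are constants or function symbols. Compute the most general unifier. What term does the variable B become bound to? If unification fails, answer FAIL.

Decompose pair/2: tup3(tup3(A, pair(int, float), pair(bool, A)), float, B) = tup3(C, float, pair(bool, C)),  tup3(tree(pair(bool, bool)), int, int) = tup3(A, int, int).
Decompose tup3/3: tup3(A, pair(int, float), pair(bool, A)) = C,  float = float,  B = pair(bool, C).
Bind C := tup3(A, pair(int, float), pair(bool, A)); substituting into the one remaining equation that mentions C gives: B = pair(bool, tup3(A, pair(int, float), pair(bool, A))).
Delete trivial equation float = float.
Bind B := pair(bool, tup3(A, pair(int, float), pair(bool, A))); no other remaining equation mentions B.
Decompose tup3/3: tree(pair(bool, bool)) = A,  int = int,  int = int.
Bind A := tree(pair(bool, bool)); no other remaining equation mentions A. Substituting into the earlier bindings gives C := tup3(tree(pair(bool, bool)), pair(int, float), pair(bool, tree(pair(bool, bool)))), B := pair(bool, tup3(tree(pair(bool, bool)), pair(int, float), pair(bool, tree(pair(bool, bool))))).
Delete trivial equation int = int.
Delete trivial equation int = int.
MGU = { C -> tup3(tree(pair(bool, bool)), pair(int, float), pair(bool, tree(pair(bool, bool)))), B -> pair(bool, tup3(tree(pair(bool, bool)), pair(int, float), pair(bool, tree(pair(bool, bool))))), A -> tree(pair(bool, bool)) }, so B -> pair(bool, tup3(tree(pair(bool, bool)), pair(int, float), pair(bool, tree(pair(bool, bool))))).

pair(bool, tup3(tree(pair(bool, bool)), pair(int, float), pair(bool, tree(pair(bool, bool)))))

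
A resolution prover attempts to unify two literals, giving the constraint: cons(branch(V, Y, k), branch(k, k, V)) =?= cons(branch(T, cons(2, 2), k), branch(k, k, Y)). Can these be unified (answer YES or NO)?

Decompose cons/2: branch(V, Y, k) =?= branch(T, cons(2, 2), k),  branch(k, k, V) =?= branch(k, k, Y).
Decompose branch/3: V =?= T,  Y =?= cons(2, 2),  k =?= k.
Bind V := T; substituting into the one remaining equation that mentions V gives: branch(k, k, T) =?= branch(k, k, Y).
Bind Y := cons(2, 2); substituting into the one remaining equation that mentions Y gives: branch(k, k, T) =?= branch(k, k, cons(2, 2)).
Delete trivial equation k =?= k.
Decompose branch/3: k =?= k,  k =?= k,  T =?= cons(2, 2).
Delete trivial equation k =?= k.
Delete trivial equation k =?= k.
Bind T := cons(2, 2). Substituting into the earlier binding gives V := cons(2, 2).
No equations remain and no clash or occurs-check failure arose, so a unifier exists.

YES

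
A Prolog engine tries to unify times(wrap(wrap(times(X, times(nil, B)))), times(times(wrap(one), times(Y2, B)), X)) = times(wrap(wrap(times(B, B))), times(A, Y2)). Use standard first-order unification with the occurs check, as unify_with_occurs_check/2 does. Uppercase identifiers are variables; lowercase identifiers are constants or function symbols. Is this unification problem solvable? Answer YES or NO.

Decompose times/2: wrap(wrap(times(X, times(nil, B)))) = wrap(wrap(times(B, B))),  times(times(wrap(one), times(Y2, B)), X) = times(A, Y2).
Decompose wrap/1: wrap(times(X, times(nil, B))) = wrap(times(B, B)).
Decompose wrap/1: times(X, times(nil, B)) = times(B, B).
Decompose times/2: X = B,  times(nil, B) = B.
Bind X := B; substituting into the one remaining equation that mentions X gives: times(times(wrap(one), times(Y2, B)), B) = times(A, Y2).
Occurs check fails: B occurs in times(nil, B); the equation B = times(nil, B) has no finite solution.

NO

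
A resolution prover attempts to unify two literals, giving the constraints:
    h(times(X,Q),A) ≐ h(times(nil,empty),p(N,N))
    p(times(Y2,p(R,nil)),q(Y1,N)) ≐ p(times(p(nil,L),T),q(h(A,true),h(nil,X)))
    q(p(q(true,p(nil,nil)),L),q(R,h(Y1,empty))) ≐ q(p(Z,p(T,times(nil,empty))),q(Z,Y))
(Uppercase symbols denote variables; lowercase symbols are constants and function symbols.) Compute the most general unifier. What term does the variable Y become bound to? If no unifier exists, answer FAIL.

Decompose h/2: times(X,Q) ≐ times(nil,empty),  A ≐ p(N,N).
Decompose times/2: X ≐ nil,  Q ≐ empty.
Bind X := nil; substituting into the one remaining equation that mentions X gives: p(times(Y2,p(R,nil)),q(Y1,N)) ≐ p(times(p(nil,L),T),q(h(A,true),h(nil,nil))).
Bind Q := empty; no other remaining equation mentions Q.
Bind A := p(N,N); substituting into the one remaining equation that mentions A gives: p(times(Y2,p(R,nil)),q(Y1,N)) ≐ p(times(p(nil,L),T),q(h(p(N,N),true),h(nil,nil))).
Decompose p/2: times(Y2,p(R,nil)) ≐ times(p(nil,L),T),  q(Y1,N) ≐ q(h(p(N,N),true),h(nil,nil)).
Decompose times/2: Y2 ≐ p(nil,L),  p(R,nil) ≐ T.
Bind Y2 := p(nil,L); no other remaining equation mentions Y2.
Bind T := p(R,nil); substituting into the one remaining equation that mentions T gives: q(p(q(true,p(nil,nil)),L),q(R,h(Y1,empty))) ≐ q(p(Z,p(p(R,nil),times(nil,empty))),q(Z,Y)).
Decompose q/2: Y1 ≐ h(p(N,N),true),  N ≐ h(nil,nil).
Bind Y1 := h(p(N,N),true); substituting into the one remaining equation that mentions Y1 gives: q(p(q(true,p(nil,nil)),L),q(R,h(h(p(N,N),true),empty))) ≐ q(p(Z,p(p(R,nil),times(nil,empty))),q(Z,Y)).
Bind N := h(nil,nil); substituting into the remaining equation gives: q(p(q(true,p(nil,nil)),L),q(R,h(h(p(h(nil,nil),h(nil,nil)),true),empty))) ≐ q(p(Z,p(p(R,nil),times(nil,empty))),q(Z,Y)). Substituting into the earlier bindings gives A := p(h(nil,nil),h(nil,nil)), Y1 := h(p(h(nil,nil),h(nil,nil)),true).
Decompose q/2: p(q(true,p(nil,nil)),L) ≐ p(Z,p(p(R,nil),times(nil,empty))),  q(R,h(h(p(h(nil,nil),h(nil,nil)),true),empty)) ≐ q(Z,Y).
Decompose p/2: q(true,p(nil,nil)) ≐ Z,  L ≐ p(p(R,nil),times(nil,empty)).
Bind Z := q(true,p(nil,nil)); substituting into the one remaining equation that mentions Z gives: q(R,h(h(p(h(nil,nil),h(nil,nil)),true),empty)) ≐ q(q(true,p(nil,nil)),Y).
Bind L := p(p(R,nil),times(nil,empty)); no other remaining equation mentions L. Substituting into the earlier binding gives Y2 := p(nil,p(p(R,nil),times(nil,empty))).
Decompose q/2: R ≐ q(true,p(nil,nil)),  h(h(p(h(nil,nil),h(nil,nil)),true),empty) ≐ Y.
Bind R := q(true,p(nil,nil)); no other remaining equation mentions R. Substituting into the earlier bindings gives Y2 := p(nil,p(p(q(true,p(nil,nil)),nil),times(nil,empty))), T := p(q(true,p(nil,nil)),nil), L := p(p(q(true,p(nil,nil)),nil),times(nil,empty)).
Bind Y := h(h(p(h(nil,nil),h(nil,nil)),true),empty).
MGU = { X := nil, Q := empty, A := p(h(nil,nil),h(nil,nil)), Y2 := p(nil,p(p(q(true,p(nil,nil)),nil),times(nil,empty))), T := p(q(true,p(nil,nil)),nil), Y1 := h(p(h(nil,nil),h(nil,nil)),true), N := h(nil,nil), Z := q(true,p(nil,nil)), L := p(p(q(true,p(nil,nil)),nil),times(nil,empty)), R := q(true,p(nil,nil)), Y := h(h(p(h(nil,nil),h(nil,nil)),true),empty) }, so Y := h(h(p(h(nil,nil),h(nil,nil)),true),empty).

h(h(p(h(nil,nil),h(nil,nil)),true),empty)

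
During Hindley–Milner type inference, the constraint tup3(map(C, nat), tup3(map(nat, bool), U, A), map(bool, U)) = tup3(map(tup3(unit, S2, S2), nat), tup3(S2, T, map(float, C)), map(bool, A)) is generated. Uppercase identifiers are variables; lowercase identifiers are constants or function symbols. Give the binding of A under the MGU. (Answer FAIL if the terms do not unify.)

map(float, tup3(unit, map(nat, bool), map(nat, bool)))

Decompose tup3/3: map(C, nat) = map(tup3(unit, S2, S2), nat),  tup3(map(nat, bool), U, A) = tup3(S2, T, map(float, C)),  map(bool, U) = map(bool, A).
Decompose map/2: C = tup3(unit, S2, S2),  nat = nat.
Bind C := tup3(unit, S2, S2); substituting into the one remaining equation that mentions C gives: tup3(map(nat, bool), U, A) = tup3(S2, T, map(float, tup3(unit, S2, S2))).
Delete trivial equation nat = nat.
Decompose tup3/3: map(nat, bool) = S2,  U = T,  A = map(float, tup3(unit, S2, S2)).
Bind S2 := map(nat, bool); substituting into the one remaining equation that mentions S2 gives: A = map(float, tup3(unit, map(nat, bool), map(nat, bool))). Substituting into the earlier binding gives C := tup3(unit, map(nat, bool), map(nat, bool)).
Bind U := T; substituting into the one remaining equation that mentions U gives: map(bool, T) = map(bool, A).
Bind A := map(float, tup3(unit, map(nat, bool), map(nat, bool))); substituting into the remaining equation gives: map(bool, T) = map(bool, map(float, tup3(unit, map(nat, bool), map(nat, bool)))).
Decompose map/2: bool = bool,  T = map(float, tup3(unit, map(nat, bool), map(nat, bool))).
Delete trivial equation bool = bool.
Bind T := map(float, tup3(unit, map(nat, bool), map(nat, bool))). Substituting into the earlier binding gives U := map(float, tup3(unit, map(nat, bool), map(nat, bool))).
MGU = { C ↦ tup3(unit, map(nat, bool), map(nat, bool)), S2 ↦ map(nat, bool), U ↦ map(float, tup3(unit, map(nat, bool), map(nat, bool))), A ↦ map(float, tup3(unit, map(nat, bool), map(nat, bool))), T ↦ map(float, tup3(unit, map(nat, bool), map(nat, bool))) }, so A ↦ map(float, tup3(unit, map(nat, bool), map(nat, bool))).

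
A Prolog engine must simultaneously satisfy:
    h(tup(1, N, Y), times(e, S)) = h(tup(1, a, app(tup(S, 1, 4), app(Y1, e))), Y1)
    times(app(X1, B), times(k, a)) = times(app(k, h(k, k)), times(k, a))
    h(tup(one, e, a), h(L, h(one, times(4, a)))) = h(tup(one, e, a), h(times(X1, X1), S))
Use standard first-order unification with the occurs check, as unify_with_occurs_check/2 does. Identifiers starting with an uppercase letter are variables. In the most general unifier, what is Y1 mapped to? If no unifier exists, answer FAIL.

Decompose h/2: tup(1, N, Y) = tup(1, a, app(tup(S, 1, 4), app(Y1, e))),  times(e, S) = Y1.
Decompose tup/3: 1 = 1,  N = a,  Y = app(tup(S, 1, 4), app(Y1, e)).
Delete trivial equation 1 = 1.
Bind N := a; no other remaining equation mentions N.
Bind Y := app(tup(S, 1, 4), app(Y1, e)); no other remaining equation mentions Y.
Bind Y1 := times(e, S); no other remaining equation mentions Y1. Substituting into the earlier binding gives Y := app(tup(S, 1, 4), app(times(e, S), e)).
Decompose times/2: app(X1, B) = app(k, h(k, k)),  times(k, a) = times(k, a).
Decompose app/2: X1 = k,  B = h(k, k).
Bind X1 := k; substituting into the one remaining equation that mentions X1 gives: h(tup(one, e, a), h(L, h(one, times(4, a)))) = h(tup(one, e, a), h(times(k, k), S)).
Bind B := h(k, k); no other remaining equation mentions B.
Delete trivial equation times(k, a) = times(k, a).
Decompose h/2: tup(one, e, a) = tup(one, e, a),  h(L, h(one, times(4, a))) = h(times(k, k), S).
Delete trivial equation tup(one, e, a) = tup(one, e, a).
Decompose h/2: L = times(k, k),  h(one, times(4, a)) = S.
Bind L := times(k, k); no other remaining equation mentions L.
Bind S := h(one, times(4, a)). Substituting into the earlier bindings gives Y := app(tup(h(one, times(4, a)), 1, 4), app(times(e, h(one, times(4, a))), e)), Y1 := times(e, h(one, times(4, a))).
MGU = { N -> a, Y -> app(tup(h(one, times(4, a)), 1, 4), app(times(e, h(one, times(4, a))), e)), Y1 -> times(e, h(one, times(4, a))), X1 -> k, B -> h(k, k), L -> times(k, k), S -> h(one, times(4, a)) }, so Y1 -> times(e, h(one, times(4, a))).

times(e, h(one, times(4, a)))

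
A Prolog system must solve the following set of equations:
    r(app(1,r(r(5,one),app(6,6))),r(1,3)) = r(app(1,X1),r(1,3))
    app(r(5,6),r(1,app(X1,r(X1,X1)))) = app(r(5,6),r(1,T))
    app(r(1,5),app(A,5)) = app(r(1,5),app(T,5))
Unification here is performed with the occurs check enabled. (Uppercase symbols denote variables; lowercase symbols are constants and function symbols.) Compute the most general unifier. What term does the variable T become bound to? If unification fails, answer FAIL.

Decompose r/2: app(1,r(r(5,one),app(6,6))) = app(1,X1),  r(1,3) = r(1,3).
Decompose app/2: 1 = 1,  r(r(5,one),app(6,6)) = X1.
Delete trivial equation 1 = 1.
Bind X1 := r(r(5,one),app(6,6)); substituting into the one remaining equation that mentions X1 gives: app(r(5,6),r(1,app(r(r(5,one),app(6,6)),r(r(r(5,one),app(6,6)),r(r(5,one),app(6,6)))))) = app(r(5,6),r(1,T)).
Delete trivial equation r(1,3) = r(1,3).
Decompose app/2: r(5,6) = r(5,6),  r(1,app(r(r(5,one),app(6,6)),r(r(r(5,one),app(6,6)),r(r(5,one),app(6,6))))) = r(1,T).
Delete trivial equation r(5,6) = r(5,6).
Decompose r/2: 1 = 1,  app(r(r(5,one),app(6,6)),r(r(r(5,one),app(6,6)),r(r(5,one),app(6,6)))) = T.
Delete trivial equation 1 = 1.
Bind T := app(r(r(5,one),app(6,6)),r(r(r(5,one),app(6,6)),r(r(5,one),app(6,6)))); substituting into the remaining equation gives: app(r(1,5),app(A,5)) = app(r(1,5),app(app(r(r(5,one),app(6,6)),r(r(r(5,one),app(6,6)),r(r(5,one),app(6,6)))),5)).
Decompose app/2: r(1,5) = r(1,5),  app(A,5) = app(app(r(r(5,one),app(6,6)),r(r(r(5,one),app(6,6)),r(r(5,one),app(6,6)))),5).
Delete trivial equation r(1,5) = r(1,5).
Decompose app/2: A = app(r(r(5,one),app(6,6)),r(r(r(5,one),app(6,6)),r(r(5,one),app(6,6)))),  5 = 5.
Bind A := app(r(r(5,one),app(6,6)),r(r(r(5,one),app(6,6)),r(r(5,one),app(6,6)))); no other remaining equation mentions A.
Delete trivial equation 5 = 5.
MGU = { X1 = r(r(5,one),app(6,6)), T = app(r(r(5,one),app(6,6)),r(r(r(5,one),app(6,6)),r(r(5,one),app(6,6)))), A = app(r(r(5,one),app(6,6)),r(r(r(5,one),app(6,6)),r(r(5,one),app(6,6)))) }, so T = app(r(r(5,one),app(6,6)),r(r(r(5,one),app(6,6)),r(r(5,one),app(6,6)))).

app(r(r(5,one),app(6,6)),r(r(r(5,one),app(6,6)),r(r(5,one),app(6,6))))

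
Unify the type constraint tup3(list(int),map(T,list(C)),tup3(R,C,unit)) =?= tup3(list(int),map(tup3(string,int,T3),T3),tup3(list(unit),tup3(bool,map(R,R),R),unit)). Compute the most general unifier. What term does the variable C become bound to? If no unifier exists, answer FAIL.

Decompose tup3/3: list(int) =?= list(int),  map(T,list(C)) =?= map(tup3(string,int,T3),T3),  tup3(R,C,unit) =?= tup3(list(unit),tup3(bool,map(R,R),R),unit).
Delete trivial equation list(int) =?= list(int).
Decompose map/2: T =?= tup3(string,int,T3),  list(C) =?= T3.
Bind T := tup3(string,int,T3); no other remaining equation mentions T.
Bind T3 := list(C); no other remaining equation mentions T3. Substituting into the earlier binding gives T := tup3(string,int,list(C)).
Decompose tup3/3: R =?= list(unit),  C =?= tup3(bool,map(R,R),R),  unit =?= unit.
Bind R := list(unit); substituting into the one remaining equation that mentions R gives: C =?= tup3(bool,map(list(unit),list(unit)),list(unit)).
Bind C := tup3(bool,map(list(unit),list(unit)),list(unit)); no other remaining equation mentions C. Substituting into the earlier bindings gives T := tup3(string,int,list(tup3(bool,map(list(unit),list(unit)),list(unit)))), T3 := list(tup3(bool,map(list(unit),list(unit)),list(unit))).
Delete trivial equation unit =?= unit.
MGU = { T ↦ tup3(string,int,list(tup3(bool,map(list(unit),list(unit)),list(unit)))), T3 ↦ list(tup3(bool,map(list(unit),list(unit)),list(unit))), R ↦ list(unit), C ↦ tup3(bool,map(list(unit),list(unit)),list(unit)) }, so C ↦ tup3(bool,map(list(unit),list(unit)),list(unit)).

tup3(bool,map(list(unit),list(unit)),list(unit))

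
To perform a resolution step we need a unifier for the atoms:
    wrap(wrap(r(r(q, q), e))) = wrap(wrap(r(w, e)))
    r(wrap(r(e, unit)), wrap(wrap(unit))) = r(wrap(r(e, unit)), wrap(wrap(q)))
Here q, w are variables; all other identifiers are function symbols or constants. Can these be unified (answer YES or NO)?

YES

Decompose wrap/1: wrap(r(r(q, q), e)) = wrap(r(w, e)).
Decompose wrap/1: r(r(q, q), e) = r(w, e).
Decompose r/2: r(q, q) = w,  e = e.
Bind w := r(q, q); no other remaining equation mentions w.
Delete trivial equation e = e.
Decompose r/2: wrap(r(e, unit)) = wrap(r(e, unit)),  wrap(wrap(unit)) = wrap(wrap(q)).
Delete trivial equation wrap(r(e, unit)) = wrap(r(e, unit)).
Decompose wrap/1: wrap(unit) = wrap(q).
Decompose wrap/1: unit = q.
Bind q := unit. Substituting into the earlier binding gives w := r(unit, unit).
No equations remain and no clash or occurs-check failure arose, so a unifier exists.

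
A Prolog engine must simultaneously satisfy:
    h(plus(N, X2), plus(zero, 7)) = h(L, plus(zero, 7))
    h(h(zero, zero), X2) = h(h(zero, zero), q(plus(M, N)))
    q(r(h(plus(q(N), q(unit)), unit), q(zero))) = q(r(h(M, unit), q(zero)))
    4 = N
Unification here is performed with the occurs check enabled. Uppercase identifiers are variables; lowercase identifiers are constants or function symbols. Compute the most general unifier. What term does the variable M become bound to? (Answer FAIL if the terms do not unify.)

plus(q(4), q(unit))

Decompose h/2: plus(N, X2) = L,  plus(zero, 7) = plus(zero, 7).
Bind L := plus(N, X2); no other remaining equation mentions L.
Delete trivial equation plus(zero, 7) = plus(zero, 7).
Decompose h/2: h(zero, zero) = h(zero, zero),  X2 = q(plus(M, N)).
Delete trivial equation h(zero, zero) = h(zero, zero).
Bind X2 := q(plus(M, N)); no other remaining equation mentions X2. Substituting into the earlier binding gives L := plus(N, q(plus(M, N))).
Decompose q/1: r(h(plus(q(N), q(unit)), unit), q(zero)) = r(h(M, unit), q(zero)).
Decompose r/2: h(plus(q(N), q(unit)), unit) = h(M, unit),  q(zero) = q(zero).
Decompose h/2: plus(q(N), q(unit)) = M,  unit = unit.
Bind M := plus(q(N), q(unit)); no other remaining equation mentions M. Substituting into the earlier bindings gives L := plus(N, q(plus(plus(q(N), q(unit)), N))), X2 := q(plus(plus(q(N), q(unit)), N)).
Delete trivial equation unit = unit.
Delete trivial equation q(zero) = q(zero).
Bind N := 4. Substituting into the earlier bindings gives L := plus(4, q(plus(plus(q(4), q(unit)), 4))), X2 := q(plus(plus(q(4), q(unit)), 4)), M := plus(q(4), q(unit)).
MGU = { L ↦ plus(4, q(plus(plus(q(4), q(unit)), 4))), X2 ↦ q(plus(plus(q(4), q(unit)), 4)), M ↦ plus(q(4), q(unit)), N ↦ 4 }, so M ↦ plus(q(4), q(unit)).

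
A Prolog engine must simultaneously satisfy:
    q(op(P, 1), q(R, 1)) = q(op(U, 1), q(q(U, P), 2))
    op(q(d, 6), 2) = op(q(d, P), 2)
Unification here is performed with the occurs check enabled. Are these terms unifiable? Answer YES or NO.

NO

Decompose q/2: op(P, 1) = op(U, 1),  q(R, 1) = q(q(U, P), 2).
Decompose op/2: P = U,  1 = 1.
Bind P := U; substituting into the 2 remaining equations that mention P gives: q(R, 1) = q(q(U, U), 2),  op(q(d, 6), 2) = op(q(d, U), 2).
Delete trivial equation 1 = 1.
Decompose q/2: R = q(U, U),  1 = 2.
Bind R := q(U, U); no other remaining equation mentions R.
Clash: constants 1 and 2 differ; no unifier exists.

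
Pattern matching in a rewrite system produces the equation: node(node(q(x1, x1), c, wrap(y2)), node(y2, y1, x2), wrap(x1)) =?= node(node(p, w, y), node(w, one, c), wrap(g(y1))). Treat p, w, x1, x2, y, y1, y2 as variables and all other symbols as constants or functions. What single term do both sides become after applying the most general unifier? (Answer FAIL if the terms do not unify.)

Decompose node/3: node(q(x1, x1), c, wrap(y2)) =?= node(p, w, y),  node(y2, y1, x2) =?= node(w, one, c),  wrap(x1) =?= wrap(g(y1)).
Decompose node/3: q(x1, x1) =?= p,  c =?= w,  wrap(y2) =?= y.
Bind p := q(x1, x1); no other remaining equation mentions p.
Bind w := c; substituting into the one remaining equation that mentions w gives: node(y2, y1, x2) =?= node(c, one, c).
Bind y := wrap(y2); no other remaining equation mentions y.
Decompose node/3: y2 =?= c,  y1 =?= one,  x2 =?= c.
Bind y2 := c; no other remaining equation mentions y2. Substituting into the earlier binding gives y := wrap(c).
Bind y1 := one; substituting into the one remaining equation that mentions y1 gives: wrap(x1) =?= wrap(g(one)).
Bind x2 := c; no other remaining equation mentions x2.
Decompose wrap/1: x1 =?= g(one).
Bind x1 := g(one). Substituting into the earlier binding gives p := q(g(one), g(one)).
Applying the MGU to either side gives node(node(q(g(one), g(one)), c, wrap(c)), node(c, one, c), wrap(g(one))).

node(node(q(g(one), g(one)), c, wrap(c)), node(c, one, c), wrap(g(one)))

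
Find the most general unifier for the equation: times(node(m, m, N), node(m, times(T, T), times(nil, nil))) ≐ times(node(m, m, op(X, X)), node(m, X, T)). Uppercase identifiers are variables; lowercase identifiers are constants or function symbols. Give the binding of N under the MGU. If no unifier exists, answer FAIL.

op(times(times(nil, nil), times(nil, nil)), times(times(nil, nil), times(nil, nil)))

Decompose times/2: node(m, m, N) ≐ node(m, m, op(X, X)),  node(m, times(T, T), times(nil, nil)) ≐ node(m, X, T).
Decompose node/3: m ≐ m,  m ≐ m,  N ≐ op(X, X).
Delete trivial equation m ≐ m.
Delete trivial equation m ≐ m.
Bind N := op(X, X); no other remaining equation mentions N.
Decompose node/3: m ≐ m,  times(T, T) ≐ X,  times(nil, nil) ≐ T.
Delete trivial equation m ≐ m.
Bind X := times(T, T); no other remaining equation mentions X. Substituting into the earlier binding gives N := op(times(T, T), times(T, T)).
Bind T := times(nil, nil). Substituting into the earlier bindings gives N := op(times(times(nil, nil), times(nil, nil)), times(times(nil, nil), times(nil, nil))), X := times(times(nil, nil), times(nil, nil)).
MGU = { N ↦ op(times(times(nil, nil), times(nil, nil)), times(times(nil, nil), times(nil, nil))), X ↦ times(times(nil, nil), times(nil, nil)), T ↦ times(nil, nil) }, so N ↦ op(times(times(nil, nil), times(nil, nil)), times(times(nil, nil), times(nil, nil))).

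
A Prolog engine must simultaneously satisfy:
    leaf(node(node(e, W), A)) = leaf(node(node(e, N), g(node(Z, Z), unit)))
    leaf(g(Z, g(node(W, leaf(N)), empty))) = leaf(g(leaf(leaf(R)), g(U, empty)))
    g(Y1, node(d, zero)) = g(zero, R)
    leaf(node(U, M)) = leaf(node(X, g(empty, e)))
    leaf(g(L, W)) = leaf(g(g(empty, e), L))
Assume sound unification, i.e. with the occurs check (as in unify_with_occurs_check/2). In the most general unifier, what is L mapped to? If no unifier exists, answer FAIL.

g(empty, e)

Decompose leaf/1: node(node(e, W), A) = node(node(e, N), g(node(Z, Z), unit)).
Decompose node/2: node(e, W) = node(e, N),  A = g(node(Z, Z), unit).
Decompose node/2: e = e,  W = N.
Delete trivial equation e = e.
Bind W := N; substituting into the 2 remaining equations that mention W gives: leaf(g(Z, g(node(N, leaf(N)), empty))) = leaf(g(leaf(leaf(R)), g(U, empty))),  leaf(g(L, N)) = leaf(g(g(empty, e), L)).
Bind A := g(node(Z, Z), unit); no other remaining equation mentions A.
Decompose leaf/1: g(Z, g(node(N, leaf(N)), empty)) = g(leaf(leaf(R)), g(U, empty)).
Decompose g/2: Z = leaf(leaf(R)),  g(node(N, leaf(N)), empty) = g(U, empty).
Bind Z := leaf(leaf(R)); no other remaining equation mentions Z. Substituting into the earlier binding gives A := g(node(leaf(leaf(R)), leaf(leaf(R))), unit).
Decompose g/2: node(N, leaf(N)) = U,  empty = empty.
Bind U := node(N, leaf(N)); substituting into the one remaining equation that mentions U gives: leaf(node(node(N, leaf(N)), M)) = leaf(node(X, g(empty, e))).
Delete trivial equation empty = empty.
Decompose g/2: Y1 = zero,  node(d, zero) = R.
Bind Y1 := zero; no other remaining equation mentions Y1.
Bind R := node(d, zero); no other remaining equation mentions R. Substituting into the earlier bindings gives A := g(node(leaf(leaf(node(d, zero))), leaf(leaf(node(d, zero)))), unit), Z := leaf(leaf(node(d, zero))).
Decompose leaf/1: node(node(N, leaf(N)), M) = node(X, g(empty, e)).
Decompose node/2: node(N, leaf(N)) = X,  M = g(empty, e).
Bind X := node(N, leaf(N)); no other remaining equation mentions X.
Bind M := g(empty, e); no other remaining equation mentions M.
Decompose leaf/1: g(L, N) = g(g(empty, e), L).
Decompose g/2: L = g(empty, e),  N = L.
Bind L := g(empty, e); substituting into the remaining equation gives: N = g(empty, e).
Bind N := g(empty, e). Substituting into the earlier bindings gives W := g(empty, e), U := node(g(empty, e), leaf(g(empty, e))), X := node(g(empty, e), leaf(g(empty, e))).
MGU = { W ↦ g(empty, e), A ↦ g(node(leaf(leaf(node(d, zero))), leaf(leaf(node(d, zero)))), unit), Z ↦ leaf(leaf(node(d, zero))), U ↦ node(g(empty, e), leaf(g(empty, e))), Y1 ↦ zero, R ↦ node(d, zero), X ↦ node(g(empty, e), leaf(g(empty, e))), M ↦ g(empty, e), L ↦ g(empty, e), N ↦ g(empty, e) }, so L ↦ g(empty, e).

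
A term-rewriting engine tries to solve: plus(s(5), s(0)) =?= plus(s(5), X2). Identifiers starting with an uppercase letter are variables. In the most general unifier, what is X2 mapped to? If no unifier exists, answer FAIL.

s(0)

Decompose plus/2: s(5) =?= s(5),  s(0) =?= X2.
Delete trivial equation s(5) =?= s(5).
Bind X2 := s(0).
MGU = { X2 -> s(0) }, so X2 -> s(0).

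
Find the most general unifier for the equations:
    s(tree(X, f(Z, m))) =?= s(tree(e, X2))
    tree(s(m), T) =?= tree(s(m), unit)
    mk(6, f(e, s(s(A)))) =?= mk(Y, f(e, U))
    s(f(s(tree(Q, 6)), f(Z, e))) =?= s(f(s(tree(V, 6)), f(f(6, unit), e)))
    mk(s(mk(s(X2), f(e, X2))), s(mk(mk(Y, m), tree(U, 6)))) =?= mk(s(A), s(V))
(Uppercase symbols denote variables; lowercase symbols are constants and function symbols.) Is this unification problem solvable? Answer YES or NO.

YES

Decompose s/1: tree(X, f(Z, m)) =?= tree(e, X2).
Decompose tree/2: X =?= e,  f(Z, m) =?= X2.
Bind X := e; no other remaining equation mentions X.
Bind X2 := f(Z, m); substituting into the one remaining equation that mentions X2 gives: mk(s(mk(s(f(Z, m)), f(e, f(Z, m)))), s(mk(mk(Y, m), tree(U, 6)))) =?= mk(s(A), s(V)).
Decompose tree/2: s(m) =?= s(m),  T =?= unit.
Delete trivial equation s(m) =?= s(m).
Bind T := unit; no other remaining equation mentions T.
Decompose mk/2: 6 =?= Y,  f(e, s(s(A))) =?= f(e, U).
Bind Y := 6; substituting into the one remaining equation that mentions Y gives: mk(s(mk(s(f(Z, m)), f(e, f(Z, m)))), s(mk(mk(6, m), tree(U, 6)))) =?= mk(s(A), s(V)).
Decompose f/2: e =?= e,  s(s(A)) =?= U.
Delete trivial equation e =?= e.
Bind U := s(s(A)); substituting into the one remaining equation that mentions U gives: mk(s(mk(s(f(Z, m)), f(e, f(Z, m)))), s(mk(mk(6, m), tree(s(s(A)), 6)))) =?= mk(s(A), s(V)).
Decompose s/1: f(s(tree(Q, 6)), f(Z, e)) =?= f(s(tree(V, 6)), f(f(6, unit), e)).
Decompose f/2: s(tree(Q, 6)) =?= s(tree(V, 6)),  f(Z, e) =?= f(f(6, unit), e).
Decompose s/1: tree(Q, 6) =?= tree(V, 6).
Decompose tree/2: Q =?= V,  6 =?= 6.
Bind Q := V; no other remaining equation mentions Q.
Delete trivial equation 6 =?= 6.
Decompose f/2: Z =?= f(6, unit),  e =?= e.
Bind Z := f(6, unit); substituting into the one remaining equation that mentions Z gives: mk(s(mk(s(f(f(6, unit), m)), f(e, f(f(6, unit), m)))), s(mk(mk(6, m), tree(s(s(A)), 6)))) =?= mk(s(A), s(V)). Substituting into the earlier binding gives X2 := f(f(6, unit), m).
Delete trivial equation e =?= e.
Decompose mk/2: s(mk(s(f(f(6, unit), m)), f(e, f(f(6, unit), m)))) =?= s(A),  s(mk(mk(6, m), tree(s(s(A)), 6))) =?= s(V).
Decompose s/1: mk(s(f(f(6, unit), m)), f(e, f(f(6, unit), m))) =?= A.
Bind A := mk(s(f(f(6, unit), m)), f(e, f(f(6, unit), m))); substituting into the remaining equation gives: s(mk(mk(6, m), tree(s(s(mk(s(f(f(6, unit), m)), f(e, f(f(6, unit), m))))), 6))) =?= s(V). Substituting into the earlier binding gives U := s(s(mk(s(f(f(6, unit), m)), f(e, f(f(6, unit), m))))).
Decompose s/1: mk(mk(6, m), tree(s(s(mk(s(f(f(6, unit), m)), f(e, f(f(6, unit), m))))), 6)) =?= V.
Bind V := mk(mk(6, m), tree(s(s(mk(s(f(f(6, unit), m)), f(e, f(f(6, unit), m))))), 6)). Substituting into the earlier binding gives Q := mk(mk(6, m), tree(s(s(mk(s(f(f(6, unit), m)), f(e, f(f(6, unit), m))))), 6)).
No equations remain and no clash or occurs-check failure arose, so a unifier exists.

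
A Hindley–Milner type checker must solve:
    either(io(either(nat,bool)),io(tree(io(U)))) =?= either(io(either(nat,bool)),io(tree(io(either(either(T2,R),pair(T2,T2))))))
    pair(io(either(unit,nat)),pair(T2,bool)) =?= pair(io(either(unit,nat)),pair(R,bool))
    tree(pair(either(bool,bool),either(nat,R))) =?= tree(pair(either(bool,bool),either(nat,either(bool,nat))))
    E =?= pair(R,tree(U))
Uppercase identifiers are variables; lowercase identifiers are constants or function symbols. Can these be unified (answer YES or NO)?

YES

Decompose either/2: io(either(nat,bool)) =?= io(either(nat,bool)),  io(tree(io(U))) =?= io(tree(io(either(either(T2,R),pair(T2,T2))))).
Delete trivial equation io(either(nat,bool)) =?= io(either(nat,bool)).
Decompose io/1: tree(io(U)) =?= tree(io(either(either(T2,R),pair(T2,T2)))).
Decompose tree/1: io(U) =?= io(either(either(T2,R),pair(T2,T2))).
Decompose io/1: U =?= either(either(T2,R),pair(T2,T2)).
Bind U := either(either(T2,R),pair(T2,T2)); substituting into the one remaining equation that mentions U gives: E =?= pair(R,tree(either(either(T2,R),pair(T2,T2)))).
Decompose pair/2: io(either(unit,nat)) =?= io(either(unit,nat)),  pair(T2,bool) =?= pair(R,bool).
Delete trivial equation io(either(unit,nat)) =?= io(either(unit,nat)).
Decompose pair/2: T2 =?= R,  bool =?= bool.
Bind T2 := R; substituting into the one remaining equation that mentions T2 gives: E =?= pair(R,tree(either(either(R,R),pair(R,R)))). Substituting into the earlier binding gives U := either(either(R,R),pair(R,R)).
Delete trivial equation bool =?= bool.
Decompose tree/1: pair(either(bool,bool),either(nat,R)) =?= pair(either(bool,bool),either(nat,either(bool,nat))).
Decompose pair/2: either(bool,bool) =?= either(bool,bool),  either(nat,R) =?= either(nat,either(bool,nat)).
Delete trivial equation either(bool,bool) =?= either(bool,bool).
Decompose either/2: nat =?= nat,  R =?= either(bool,nat).
Delete trivial equation nat =?= nat.
Bind R := either(bool,nat); substituting into the remaining equation gives: E =?= pair(either(bool,nat),tree(either(either(either(bool,nat),either(bool,nat)),pair(either(bool,nat),either(bool,nat))))). Substituting into the earlier bindings gives U := either(either(either(bool,nat),either(bool,nat)),pair(either(bool,nat),either(bool,nat))), T2 := either(bool,nat).
Bind E := pair(either(bool,nat),tree(either(either(either(bool,nat),either(bool,nat)),pair(either(bool,nat),either(bool,nat))))).
No equations remain and no clash or occurs-check failure arose, so a unifier exists.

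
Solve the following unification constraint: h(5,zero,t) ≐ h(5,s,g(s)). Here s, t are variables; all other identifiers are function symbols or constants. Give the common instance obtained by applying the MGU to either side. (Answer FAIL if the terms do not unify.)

Decompose h/3: 5 ≐ 5,  zero ≐ s,  t ≐ g(s).
Delete trivial equation 5 ≐ 5.
Bind s := zero; substituting into the remaining equation gives: t ≐ g(zero).
Bind t := g(zero).
Applying the MGU to either side gives h(5,zero,g(zero)).

h(5,zero,g(zero))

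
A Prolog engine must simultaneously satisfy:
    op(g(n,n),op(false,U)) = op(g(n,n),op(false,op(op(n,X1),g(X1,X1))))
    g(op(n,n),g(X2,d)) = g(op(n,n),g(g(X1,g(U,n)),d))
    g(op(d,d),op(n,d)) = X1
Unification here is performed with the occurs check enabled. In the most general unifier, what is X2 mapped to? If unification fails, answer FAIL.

g(g(op(d,d),op(n,d)),g(op(op(n,g(op(d,d),op(n,d))),g(g(op(d,d),op(n,d)),g(op(d,d),op(n,d)))),n))

Decompose op/2: g(n,n) = g(n,n),  op(false,U) = op(false,op(op(n,X1),g(X1,X1))).
Delete trivial equation g(n,n) = g(n,n).
Decompose op/2: false = false,  U = op(op(n,X1),g(X1,X1)).
Delete trivial equation false = false.
Bind U := op(op(n,X1),g(X1,X1)); substituting into the one remaining equation that mentions U gives: g(op(n,n),g(X2,d)) = g(op(n,n),g(g(X1,g(op(op(n,X1),g(X1,X1)),n)),d)).
Decompose g/2: op(n,n) = op(n,n),  g(X2,d) = g(g(X1,g(op(op(n,X1),g(X1,X1)),n)),d).
Delete trivial equation op(n,n) = op(n,n).
Decompose g/2: X2 = g(X1,g(op(op(n,X1),g(X1,X1)),n)),  d = d.
Bind X2 := g(X1,g(op(op(n,X1),g(X1,X1)),n)); no other remaining equation mentions X2.
Delete trivial equation d = d.
Bind X1 := g(op(d,d),op(n,d)). Substituting into the earlier bindings gives U := op(op(n,g(op(d,d),op(n,d))),g(g(op(d,d),op(n,d)),g(op(d,d),op(n,d)))), X2 := g(g(op(d,d),op(n,d)),g(op(op(n,g(op(d,d),op(n,d))),g(g(op(d,d),op(n,d)),g(op(d,d),op(n,d)))),n)).
MGU = { U ↦ op(op(n,g(op(d,d),op(n,d))),g(g(op(d,d),op(n,d)),g(op(d,d),op(n,d)))), X2 ↦ g(g(op(d,d),op(n,d)),g(op(op(n,g(op(d,d),op(n,d))),g(g(op(d,d),op(n,d)),g(op(d,d),op(n,d)))),n)), X1 ↦ g(op(d,d),op(n,d)) }, so X2 ↦ g(g(op(d,d),op(n,d)),g(op(op(n,g(op(d,d),op(n,d))),g(g(op(d,d),op(n,d)),g(op(d,d),op(n,d)))),n)).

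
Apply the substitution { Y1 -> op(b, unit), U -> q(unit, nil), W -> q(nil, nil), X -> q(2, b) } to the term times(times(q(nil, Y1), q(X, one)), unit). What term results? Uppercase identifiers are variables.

times(times(q(nil, op(b, unit)), q(q(2, b), one)), unit)

Replace each occurrence of Y1 with op(b, unit).
Replace each occurrence of X with q(2, b).
Result: times(times(q(nil, op(b, unit)), q(q(2, b), one)), unit).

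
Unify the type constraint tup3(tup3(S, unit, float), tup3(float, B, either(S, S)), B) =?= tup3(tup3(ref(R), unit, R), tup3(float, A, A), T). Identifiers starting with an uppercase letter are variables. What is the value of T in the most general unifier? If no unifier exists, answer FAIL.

either(ref(float), ref(float))

Decompose tup3/3: tup3(S, unit, float) =?= tup3(ref(R), unit, R),  tup3(float, B, either(S, S)) =?= tup3(float, A, A),  B =?= T.
Decompose tup3/3: S =?= ref(R),  unit =?= unit,  float =?= R.
Bind S := ref(R); substituting into the one remaining equation that mentions S gives: tup3(float, B, either(ref(R), ref(R))) =?= tup3(float, A, A).
Delete trivial equation unit =?= unit.
Bind R := float; substituting into the one remaining equation that mentions R gives: tup3(float, B, either(ref(float), ref(float))) =?= tup3(float, A, A). Substituting into the earlier binding gives S := ref(float).
Decompose tup3/3: float =?= float,  B =?= A,  either(ref(float), ref(float)) =?= A.
Delete trivial equation float =?= float.
Bind B := A; substituting into the one remaining equation that mentions B gives: A =?= T.
Bind A := either(ref(float), ref(float)); substituting into the remaining equation gives: either(ref(float), ref(float)) =?= T. Substituting into the earlier binding gives B := either(ref(float), ref(float)).
Bind T := either(ref(float), ref(float)).
MGU = { S -> ref(float), R -> float, B -> either(ref(float), ref(float)), A -> either(ref(float), ref(float)), T -> either(ref(float), ref(float)) }, so T -> either(ref(float), ref(float)).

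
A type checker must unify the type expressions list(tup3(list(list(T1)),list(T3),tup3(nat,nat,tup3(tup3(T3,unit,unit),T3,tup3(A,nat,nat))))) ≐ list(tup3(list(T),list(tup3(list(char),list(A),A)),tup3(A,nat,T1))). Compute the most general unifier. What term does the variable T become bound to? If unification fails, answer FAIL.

list(tup3(tup3(tup3(list(char),list(nat),nat),unit,unit),tup3(list(char),list(nat),nat),tup3(nat,nat,nat)))

Decompose list/1: tup3(list(list(T1)),list(T3),tup3(nat,nat,tup3(tup3(T3,unit,unit),T3,tup3(A,nat,nat)))) ≐ tup3(list(T),list(tup3(list(char),list(A),A)),tup3(A,nat,T1)).
Decompose tup3/3: list(list(T1)) ≐ list(T),  list(T3) ≐ list(tup3(list(char),list(A),A)),  tup3(nat,nat,tup3(tup3(T3,unit,unit),T3,tup3(A,nat,nat))) ≐ tup3(A,nat,T1).
Decompose list/1: list(T1) ≐ T.
Bind T := list(T1); no other remaining equation mentions T.
Decompose list/1: T3 ≐ tup3(list(char),list(A),A).
Bind T3 := tup3(list(char),list(A),A); substituting into the remaining equation gives: tup3(nat,nat,tup3(tup3(tup3(list(char),list(A),A),unit,unit),tup3(list(char),list(A),A),tup3(A,nat,nat))) ≐ tup3(A,nat,T1).
Decompose tup3/3: nat ≐ A,  nat ≐ nat,  tup3(tup3(tup3(list(char),list(A),A),unit,unit),tup3(list(char),list(A),A),tup3(A,nat,nat)) ≐ T1.
Bind A := nat; substituting into the one remaining equation that mentions A gives: tup3(tup3(tup3(list(char),list(nat),nat),unit,unit),tup3(list(char),list(nat),nat),tup3(nat,nat,nat)) ≐ T1. Substituting into the earlier binding gives T3 := tup3(list(char),list(nat),nat).
Delete trivial equation nat ≐ nat.
Bind T1 := tup3(tup3(tup3(list(char),list(nat),nat),unit,unit),tup3(list(char),list(nat),nat),tup3(nat,nat,nat)). Substituting into the earlier binding gives T := list(tup3(tup3(tup3(list(char),list(nat),nat),unit,unit),tup3(list(char),list(nat),nat),tup3(nat,nat,nat))).
MGU = { T -> list(tup3(tup3(tup3(list(char),list(nat),nat),unit,unit),tup3(list(char),list(nat),nat),tup3(nat,nat,nat))), T3 -> tup3(list(char),list(nat),nat), A -> nat, T1 -> tup3(tup3(tup3(list(char),list(nat),nat),unit,unit),tup3(list(char),list(nat),nat),tup3(nat,nat,nat)) }, so T -> list(tup3(tup3(tup3(list(char),list(nat),nat),unit,unit),tup3(list(char),list(nat),nat),tup3(nat,nat,nat))).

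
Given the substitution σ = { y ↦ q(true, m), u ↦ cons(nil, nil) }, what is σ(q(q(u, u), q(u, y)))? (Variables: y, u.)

q(q(cons(nil, nil), cons(nil, nil)), q(cons(nil, nil), q(true, m)))

Replace each occurrence of y with q(true, m).
Replace each occurrence of u with cons(nil, nil).
Result: q(q(cons(nil, nil), cons(nil, nil)), q(cons(nil, nil), q(true, m))).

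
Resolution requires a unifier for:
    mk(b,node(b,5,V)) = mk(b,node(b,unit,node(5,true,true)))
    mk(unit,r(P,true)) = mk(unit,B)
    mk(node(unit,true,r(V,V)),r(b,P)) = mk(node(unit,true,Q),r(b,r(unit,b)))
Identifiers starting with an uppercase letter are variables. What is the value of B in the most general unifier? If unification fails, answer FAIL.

Decompose mk/2: b = b,  node(b,5,V) = node(b,unit,node(5,true,true)).
Delete trivial equation b = b.
Decompose node/3: b = b,  5 = unit,  V = node(5,true,true).
Delete trivial equation b = b.
Clash: constants 5 and unit differ; no unifier exists.

FAIL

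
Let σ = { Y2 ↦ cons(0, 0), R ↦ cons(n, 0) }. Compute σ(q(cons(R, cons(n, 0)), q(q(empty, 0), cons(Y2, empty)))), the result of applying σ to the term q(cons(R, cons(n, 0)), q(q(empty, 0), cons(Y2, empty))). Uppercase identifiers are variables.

q(cons(cons(n, 0), cons(n, 0)), q(q(empty, 0), cons(cons(0, 0), empty)))

Replace each occurrence of Y2 with cons(0, 0).
Replace each occurrence of R with cons(n, 0).
Result: q(cons(cons(n, 0), cons(n, 0)), q(q(empty, 0), cons(cons(0, 0), empty))).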